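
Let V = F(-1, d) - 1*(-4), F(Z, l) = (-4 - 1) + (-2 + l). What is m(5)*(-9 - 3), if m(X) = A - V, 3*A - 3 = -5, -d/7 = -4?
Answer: 308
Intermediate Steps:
d = 28 (d = -7*(-4) = 28)
F(Z, l) = -7 + l (F(Z, l) = -5 + (-2 + l) = -7 + l)
A = -⅔ (A = 1 + (⅓)*(-5) = 1 - 5/3 = -⅔ ≈ -0.66667)
V = 25 (V = (-7 + 28) - 1*(-4) = 21 + 4 = 25)
m(X) = -77/3 (m(X) = -⅔ - 1*25 = -⅔ - 25 = -77/3)
m(5)*(-9 - 3) = -77*(-9 - 3)/3 = -77/3*(-12) = 308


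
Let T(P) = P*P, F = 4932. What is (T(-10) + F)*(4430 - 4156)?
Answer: 1378768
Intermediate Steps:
T(P) = P²
(T(-10) + F)*(4430 - 4156) = ((-10)² + 4932)*(4430 - 4156) = (100 + 4932)*274 = 5032*274 = 1378768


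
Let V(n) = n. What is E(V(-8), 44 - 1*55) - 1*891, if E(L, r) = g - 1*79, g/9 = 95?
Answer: -115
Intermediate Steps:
g = 855 (g = 9*95 = 855)
E(L, r) = 776 (E(L, r) = 855 - 1*79 = 855 - 79 = 776)
E(V(-8), 44 - 1*55) - 1*891 = 776 - 1*891 = 776 - 891 = -115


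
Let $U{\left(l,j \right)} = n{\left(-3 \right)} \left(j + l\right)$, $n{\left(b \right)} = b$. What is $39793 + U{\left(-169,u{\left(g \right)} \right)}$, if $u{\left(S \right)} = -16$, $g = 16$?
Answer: $40348$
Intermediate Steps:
$U{\left(l,j \right)} = - 3 j - 3 l$ ($U{\left(l,j \right)} = - 3 \left(j + l\right) = - 3 j - 3 l$)
$39793 + U{\left(-169,u{\left(g \right)} \right)} = 39793 - -555 = 39793 + \left(48 + 507\right) = 39793 + 555 = 40348$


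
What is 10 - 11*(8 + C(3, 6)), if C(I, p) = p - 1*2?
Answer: -122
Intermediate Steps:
C(I, p) = -2 + p (C(I, p) = p - 2 = -2 + p)
10 - 11*(8 + C(3, 6)) = 10 - 11*(8 + (-2 + 6)) = 10 - 11*(8 + 4) = 10 - 11*12 = 10 - 132 = -122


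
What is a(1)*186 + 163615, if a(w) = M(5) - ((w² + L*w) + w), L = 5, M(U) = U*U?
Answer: 166963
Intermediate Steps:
M(U) = U²
a(w) = 25 - w² - 6*w (a(w) = 5² - ((w² + 5*w) + w) = 25 - (w² + 6*w) = 25 + (-w² - 6*w) = 25 - w² - 6*w)
a(1)*186 + 163615 = (25 - 1*1² - 6*1)*186 + 163615 = (25 - 1*1 - 6)*186 + 163615 = (25 - 1 - 6)*186 + 163615 = 18*186 + 163615 = 3348 + 163615 = 166963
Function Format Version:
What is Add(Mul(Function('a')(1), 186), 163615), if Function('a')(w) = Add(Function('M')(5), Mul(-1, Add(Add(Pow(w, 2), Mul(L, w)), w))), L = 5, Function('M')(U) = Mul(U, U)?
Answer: 166963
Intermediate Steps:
Function('M')(U) = Pow(U, 2)
Function('a')(w) = Add(25, Mul(-1, Pow(w, 2)), Mul(-6, w)) (Function('a')(w) = Add(Pow(5, 2), Mul(-1, Add(Add(Pow(w, 2), Mul(5, w)), w))) = Add(25, Mul(-1, Add(Pow(w, 2), Mul(6, w)))) = Add(25, Add(Mul(-1, Pow(w, 2)), Mul(-6, w))) = Add(25, Mul(-1, Pow(w, 2)), Mul(-6, w)))
Add(Mul(Function('a')(1), 186), 163615) = Add(Mul(Add(25, Mul(-1, Pow(1, 2)), Mul(-6, 1)), 186), 163615) = Add(Mul(Add(25, Mul(-1, 1), -6), 186), 163615) = Add(Mul(Add(25, -1, -6), 186), 163615) = Add(Mul(18, 186), 163615) = Add(3348, 163615) = 166963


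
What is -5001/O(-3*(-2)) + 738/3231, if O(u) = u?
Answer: -598289/718 ≈ -833.27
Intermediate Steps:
-5001/O(-3*(-2)) + 738/3231 = -5001/((-3*(-2))) + 738/3231 = -5001/6 + 738*(1/3231) = -5001*⅙ + 82/359 = -1667/2 + 82/359 = -598289/718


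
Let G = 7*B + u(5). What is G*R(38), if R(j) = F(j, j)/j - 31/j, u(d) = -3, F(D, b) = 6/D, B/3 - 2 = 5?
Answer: -42192/361 ≈ -116.88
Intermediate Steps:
B = 21 (B = 6 + 3*5 = 6 + 15 = 21)
R(j) = -31/j + 6/j² (R(j) = (6/j)/j - 31/j = 6/j² - 31/j = -31/j + 6/j²)
G = 144 (G = 7*21 - 3 = 147 - 3 = 144)
G*R(38) = 144*((6 - 31*38)/38²) = 144*((6 - 1178)/1444) = 144*((1/1444)*(-1172)) = 144*(-293/361) = -42192/361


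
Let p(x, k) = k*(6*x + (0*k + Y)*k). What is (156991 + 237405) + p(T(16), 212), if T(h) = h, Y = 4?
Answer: 594524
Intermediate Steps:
p(x, k) = k*(4*k + 6*x) (p(x, k) = k*(6*x + (0*k + 4)*k) = k*(6*x + (0 + 4)*k) = k*(6*x + 4*k) = k*(4*k + 6*x))
(156991 + 237405) + p(T(16), 212) = (156991 + 237405) + 2*212*(2*212 + 3*16) = 394396 + 2*212*(424 + 48) = 394396 + 2*212*472 = 394396 + 200128 = 594524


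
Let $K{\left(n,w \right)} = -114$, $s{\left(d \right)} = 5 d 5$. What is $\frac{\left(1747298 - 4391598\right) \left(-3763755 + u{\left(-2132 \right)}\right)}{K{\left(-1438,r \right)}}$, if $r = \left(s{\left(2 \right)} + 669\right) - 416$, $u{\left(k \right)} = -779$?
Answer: $- \frac{4977278628100}{57} \approx -8.7321 \cdot 10^{10}$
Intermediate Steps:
$s{\left(d \right)} = 25 d$
$r = 303$ ($r = \left(25 \cdot 2 + 669\right) - 416 = \left(50 + 669\right) - 416 = 719 - 416 = 303$)
$\frac{\left(1747298 - 4391598\right) \left(-3763755 + u{\left(-2132 \right)}\right)}{K{\left(-1438,r \right)}} = \frac{\left(1747298 - 4391598\right) \left(-3763755 - 779\right)}{-114} = \left(-2644300\right) \left(-3764534\right) \left(- \frac{1}{114}\right) = 9954557256200 \left(- \frac{1}{114}\right) = - \frac{4977278628100}{57}$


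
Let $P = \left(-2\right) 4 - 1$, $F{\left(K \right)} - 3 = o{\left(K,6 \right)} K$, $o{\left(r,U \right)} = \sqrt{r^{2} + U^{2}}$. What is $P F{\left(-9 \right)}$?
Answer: $-27 + 243 \sqrt{13} \approx 849.15$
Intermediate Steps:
$o{\left(r,U \right)} = \sqrt{U^{2} + r^{2}}$
$F{\left(K \right)} = 3 + K \sqrt{36 + K^{2}}$ ($F{\left(K \right)} = 3 + \sqrt{6^{2} + K^{2}} K = 3 + \sqrt{36 + K^{2}} K = 3 + K \sqrt{36 + K^{2}}$)
$P = -9$ ($P = -8 - 1 = -9$)
$P F{\left(-9 \right)} = - 9 \left(3 - 9 \sqrt{36 + \left(-9\right)^{2}}\right) = - 9 \left(3 - 9 \sqrt{36 + 81}\right) = - 9 \left(3 - 9 \sqrt{117}\right) = - 9 \left(3 - 9 \cdot 3 \sqrt{13}\right) = - 9 \left(3 - 27 \sqrt{13}\right) = -27 + 243 \sqrt{13}$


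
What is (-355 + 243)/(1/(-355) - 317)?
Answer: 4970/14067 ≈ 0.35331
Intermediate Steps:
(-355 + 243)/(1/(-355) - 317) = -112/(-1/355 - 317) = -112/(-112536/355) = -112*(-355/112536) = 4970/14067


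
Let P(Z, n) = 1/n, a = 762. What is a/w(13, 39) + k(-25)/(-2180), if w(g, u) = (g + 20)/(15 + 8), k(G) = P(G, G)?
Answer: 318389011/599500 ≈ 531.09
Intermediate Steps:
k(G) = 1/G
w(g, u) = 20/23 + g/23 (w(g, u) = (20 + g)/23 = (20 + g)*(1/23) = 20/23 + g/23)
a/w(13, 39) + k(-25)/(-2180) = 762/(20/23 + (1/23)*13) + 1/(-25*(-2180)) = 762/(20/23 + 13/23) - 1/25*(-1/2180) = 762/(33/23) + 1/54500 = 762*(23/33) + 1/54500 = 5842/11 + 1/54500 = 318389011/599500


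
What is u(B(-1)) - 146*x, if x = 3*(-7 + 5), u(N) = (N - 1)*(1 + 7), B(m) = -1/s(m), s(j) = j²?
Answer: 860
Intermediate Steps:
B(m) = -1/m² (B(m) = -1/(m²) = -1/m²)
u(N) = -8 + 8*N (u(N) = (-1 + N)*8 = -8 + 8*N)
x = -6 (x = 3*(-2) = -6)
u(B(-1)) - 146*x = (-8 + 8*(-1/(-1)²)) - 146*(-6) = (-8 + 8*(-1*1)) + 876 = (-8 + 8*(-1)) + 876 = (-8 - 8) + 876 = -16 + 876 = 860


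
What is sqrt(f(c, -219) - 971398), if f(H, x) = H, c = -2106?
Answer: 8*I*sqrt(15211) ≈ 986.66*I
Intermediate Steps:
sqrt(f(c, -219) - 971398) = sqrt(-2106 - 971398) = sqrt(-973504) = 8*I*sqrt(15211)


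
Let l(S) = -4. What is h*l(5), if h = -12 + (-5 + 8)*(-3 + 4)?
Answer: 36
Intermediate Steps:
h = -9 (h = -12 + 3*1 = -12 + 3 = -9)
h*l(5) = -9*(-4) = 36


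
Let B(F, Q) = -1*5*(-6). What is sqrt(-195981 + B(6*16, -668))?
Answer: 7*I*sqrt(3999) ≈ 442.66*I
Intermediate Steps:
B(F, Q) = 30 (B(F, Q) = -5*(-6) = 30)
sqrt(-195981 + B(6*16, -668)) = sqrt(-195981 + 30) = sqrt(-195951) = 7*I*sqrt(3999)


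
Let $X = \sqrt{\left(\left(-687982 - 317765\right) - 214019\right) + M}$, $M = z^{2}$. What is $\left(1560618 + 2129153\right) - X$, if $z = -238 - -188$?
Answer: $3689771 - i \sqrt{1217266} \approx 3.6898 \cdot 10^{6} - 1103.3 i$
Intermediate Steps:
$z = -50$ ($z = -238 + 188 = -50$)
$M = 2500$ ($M = \left(-50\right)^{2} = 2500$)
$X = i \sqrt{1217266}$ ($X = \sqrt{\left(\left(-687982 - 317765\right) - 214019\right) + 2500} = \sqrt{\left(-1005747 - 214019\right) + 2500} = \sqrt{-1219766 + 2500} = \sqrt{-1217266} = i \sqrt{1217266} \approx 1103.3 i$)
$\left(1560618 + 2129153\right) - X = \left(1560618 + 2129153\right) - i \sqrt{1217266} = 3689771 - i \sqrt{1217266}$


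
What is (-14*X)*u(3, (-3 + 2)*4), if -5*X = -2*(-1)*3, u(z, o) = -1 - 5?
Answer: -504/5 ≈ -100.80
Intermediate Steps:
u(z, o) = -6
X = -6/5 (X = -(-2*(-1))*3/5 = -2*3/5 = -⅕*6 = -6/5 ≈ -1.2000)
(-14*X)*u(3, (-3 + 2)*4) = -14*(-6/5)*(-6) = (84/5)*(-6) = -504/5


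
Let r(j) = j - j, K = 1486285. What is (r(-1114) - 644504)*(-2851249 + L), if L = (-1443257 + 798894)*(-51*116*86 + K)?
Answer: 405955979297744064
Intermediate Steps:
L = -629870631767 (L = (-1443257 + 798894)*(-51*116*86 + 1486285) = -644363*(-5916*86 + 1486285) = -644363*(-508776 + 1486285) = -644363*977509 = -629870631767)
r(j) = 0
(r(-1114) - 644504)*(-2851249 + L) = (0 - 644504)*(-2851249 - 629870631767) = -644504*(-629873483016) = 405955979297744064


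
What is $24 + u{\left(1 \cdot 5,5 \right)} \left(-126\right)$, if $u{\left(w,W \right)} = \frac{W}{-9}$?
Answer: $94$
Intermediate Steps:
$u{\left(w,W \right)} = - \frac{W}{9}$ ($u{\left(w,W \right)} = W \left(- \frac{1}{9}\right) = - \frac{W}{9}$)
$24 + u{\left(1 \cdot 5,5 \right)} \left(-126\right) = 24 + \left(- \frac{1}{9}\right) 5 \left(-126\right) = 24 - -70 = 24 + 70 = 94$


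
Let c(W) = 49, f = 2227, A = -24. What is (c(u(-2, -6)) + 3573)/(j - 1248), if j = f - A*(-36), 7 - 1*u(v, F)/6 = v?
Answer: 3622/115 ≈ 31.496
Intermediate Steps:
u(v, F) = 42 - 6*v
j = 1363 (j = 2227 - (-24)*(-36) = 2227 - 1*864 = 2227 - 864 = 1363)
(c(u(-2, -6)) + 3573)/(j - 1248) = (49 + 3573)/(1363 - 1248) = 3622/115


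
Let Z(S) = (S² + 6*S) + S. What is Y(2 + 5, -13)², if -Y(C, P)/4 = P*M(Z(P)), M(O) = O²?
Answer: 100088711424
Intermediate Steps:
Z(S) = S² + 7*S
Y(C, P) = -4*P³*(7 + P)² (Y(C, P) = -4*P*(P*(7 + P))² = -4*P*P²*(7 + P)² = -4*P³*(7 + P)²)
Y(2 + 5, -13)² = (-4*(-13)³*(7 - 13)²)² = (-4*(-2197)*(-6)²)² = (-4*(-2197)*36)² = 316368² = 100088711424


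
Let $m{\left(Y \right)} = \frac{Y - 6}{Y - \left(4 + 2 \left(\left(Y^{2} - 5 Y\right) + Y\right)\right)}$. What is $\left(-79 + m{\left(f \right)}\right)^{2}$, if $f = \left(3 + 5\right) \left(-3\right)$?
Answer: $\frac{2935364041}{470596} \approx 6237.5$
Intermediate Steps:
$f = -24$ ($f = 8 \left(-3\right) = -24$)
$m{\left(Y \right)} = \frac{-6 + Y}{-4 - 2 Y^{2} + 9 Y}$ ($m{\left(Y \right)} = \frac{-6 + Y}{Y - \left(4 + 2 \left(Y^{2} - 4 Y\right)\right)} = \frac{-6 + Y}{Y - \left(4 - 8 Y + 2 Y^{2}\right)} = \frac{-6 + Y}{-4 - 2 Y^{2} + 9 Y}$)
$\left(-79 + m{\left(f \right)}\right)^{2} = \left(-79 + \frac{6 - -24}{4 - -216 + 2 \left(-24\right)^{2}}\right)^{2} = \left(-79 + \frac{6 + 24}{4 + 216 + 2 \cdot 576}\right)^{2} = \left(-79 + \frac{1}{4 + 216 + 1152} \cdot 30\right)^{2} = \left(-79 + \frac{1}{1372} \cdot 30\right)^{2} = \left(-79 + \frac{15}{686}\right)^{2} = \left(- \frac{54179}{686}\right)^{2} = \frac{2935364041}{470596}$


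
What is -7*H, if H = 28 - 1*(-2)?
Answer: -210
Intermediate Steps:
H = 30 (H = 28 + 2 = 30)
-7*H = -7*30 = -1*210 = -210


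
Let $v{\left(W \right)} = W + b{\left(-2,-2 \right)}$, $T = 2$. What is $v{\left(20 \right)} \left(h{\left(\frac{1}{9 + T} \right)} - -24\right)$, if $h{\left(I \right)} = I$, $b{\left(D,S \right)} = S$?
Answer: $\frac{4770}{11} \approx 433.64$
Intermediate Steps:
$v{\left(W \right)} = -2 + W$ ($v{\left(W \right)} = W - 2 = -2 + W$)
$v{\left(20 \right)} \left(h{\left(\frac{1}{9 + T} \right)} - -24\right) = \left(-2 + 20\right) \left(\frac{1}{9 + 2} - -24\right) = 18 \left(\frac{1}{11} + 24\right) = 18 \cdot \frac{265}{11} = \frac{4770}{11}$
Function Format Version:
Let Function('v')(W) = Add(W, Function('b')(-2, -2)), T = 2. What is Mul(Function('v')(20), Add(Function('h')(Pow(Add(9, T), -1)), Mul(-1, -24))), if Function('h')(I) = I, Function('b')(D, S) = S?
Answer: Rational(4770, 11) ≈ 433.64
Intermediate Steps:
Function('v')(W) = Add(-2, W) (Function('v')(W) = Add(W, -2) = Add(-2, W))
Mul(Function('v')(20), Add(Function('h')(Pow(Add(9, T), -1)), Mul(-1, -24))) = Mul(Add(-2, 20), Add(Pow(Add(9, 2), -1), Mul(-1, -24))) = Mul(18, Add(Pow(11, -1), 24)) = Mul(18, Add(Rational(1, 11), 24)) = Mul(18, Rational(265, 11)) = Rational(4770, 11)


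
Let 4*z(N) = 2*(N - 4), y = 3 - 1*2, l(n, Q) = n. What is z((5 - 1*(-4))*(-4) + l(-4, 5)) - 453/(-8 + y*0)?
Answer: 277/8 ≈ 34.625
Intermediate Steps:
y = 1 (y = 3 - 2 = 1)
z(N) = -2 + N/2 (z(N) = (2*(N - 4))/4 = (2*(-4 + N))/4 = (-8 + 2*N)/4 = -2 + N/2)
z((5 - 1*(-4))*(-4) + l(-4, 5)) - 453/(-8 + y*0) = (-2 + ((5 - 1*(-4))*(-4) - 4)/2) - 453/(-8 + 1*0) = (-2 + ((5 + 4)*(-4) - 4)/2) - 453/(-8 + 0) = (-2 + (9*(-4) - 4)/2) - 453/(-8) = (-2 + (-36 - 4)/2) - ⅛*(-453) = (-2 + (½)*(-40)) + 453/8 = (-2 - 20) + 453/8 = -22 + 453/8 = 277/8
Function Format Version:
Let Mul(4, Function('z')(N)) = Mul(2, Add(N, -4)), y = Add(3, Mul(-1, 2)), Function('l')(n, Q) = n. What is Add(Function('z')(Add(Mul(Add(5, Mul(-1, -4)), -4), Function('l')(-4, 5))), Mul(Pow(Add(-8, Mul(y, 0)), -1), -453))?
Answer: Rational(277, 8) ≈ 34.625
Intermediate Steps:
y = 1 (y = Add(3, -2) = 1)
Function('z')(N) = Add(-2, Mul(Rational(1, 2), N)) (Function('z')(N) = Mul(Rational(1, 4), Mul(2, Add(N, -4))) = Mul(Rational(1, 4), Mul(2, Add(-4, N))) = Mul(Rational(1, 4), Add(-8, Mul(2, N))) = Add(-2, Mul(Rational(1, 2), N)))
Add(Function('z')(Add(Mul(Add(5, Mul(-1, -4)), -4), Function('l')(-4, 5))), Mul(Pow(Add(-8, Mul(y, 0)), -1), -453)) = Add(Add(-2, Mul(Rational(1, 2), Add(Mul(Add(5, Mul(-1, -4)), -4), -4))), Mul(Pow(Add(-8, Mul(1, 0)), -1), -453)) = Add(Add(-2, Mul(Rational(1, 2), Add(Mul(Add(5, 4), -4), -4))), Mul(Pow(Add(-8, 0), -1), -453)) = Add(Add(-2, Mul(Rational(1, 2), Add(Mul(9, -4), -4))), Mul(Pow(-8, -1), -453)) = Add(Add(-2, Mul(Rational(1, 2), Add(-36, -4))), Mul(Rational(-1, 8), -453)) = Add(Add(-2, Mul(Rational(1, 2), -40)), Rational(453, 8)) = Add(Add(-2, -20), Rational(453, 8)) = Add(-22, Rational(453, 8)) = Rational(277, 8)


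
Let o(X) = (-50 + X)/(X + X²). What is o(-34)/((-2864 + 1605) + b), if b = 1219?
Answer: 7/3740 ≈ 0.0018717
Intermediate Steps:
o(X) = (-50 + X)/(X + X²)
o(-34)/((-2864 + 1605) + b) = ((-50 - 34)/((-34)*(1 - 34)))/((-2864 + 1605) + 1219) = (-1/34*(-84)/(-33))/(-1259 + 1219) = -1/34*(-1/33)*(-84)/(-40) = -14/187*(-1/40) = 7/3740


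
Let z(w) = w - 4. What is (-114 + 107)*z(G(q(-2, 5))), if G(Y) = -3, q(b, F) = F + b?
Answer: 49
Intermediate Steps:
z(w) = -4 + w
(-114 + 107)*z(G(q(-2, 5))) = (-114 + 107)*(-4 - 3) = -7*(-7) = 49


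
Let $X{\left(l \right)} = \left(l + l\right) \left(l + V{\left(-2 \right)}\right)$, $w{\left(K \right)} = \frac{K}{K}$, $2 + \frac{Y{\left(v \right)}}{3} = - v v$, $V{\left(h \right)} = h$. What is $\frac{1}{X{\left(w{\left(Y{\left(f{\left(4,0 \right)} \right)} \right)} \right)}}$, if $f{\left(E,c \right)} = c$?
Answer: $- \frac{1}{2} \approx -0.5$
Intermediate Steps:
$Y{\left(v \right)} = -6 - 3 v^{2}$ ($Y{\left(v \right)} = -6 + 3 - v v = -6 + 3 \left(- v^{2}\right) = -6 - 3 v^{2}$)
$w{\left(K \right)} = 1$
$X{\left(l \right)} = 2 l \left(-2 + l\right)$ ($X{\left(l \right)} = \left(l + l\right) \left(l - 2\right) = 2 l \left(-2 + l\right)$)
$\frac{1}{X{\left(w{\left(Y{\left(f{\left(4,0 \right)} \right)} \right)} \right)}} = \frac{1}{2 \cdot 1 \left(-2 + 1\right)} = \frac{1}{2 \cdot 1 \left(-1\right)} = \frac{1}{-2} = - \frac{1}{2}$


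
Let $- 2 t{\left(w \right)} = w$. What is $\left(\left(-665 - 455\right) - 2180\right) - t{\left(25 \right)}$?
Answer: $- \frac{6575}{2} \approx -3287.5$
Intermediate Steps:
$t{\left(w \right)} = - \frac{w}{2}$
$\left(\left(-665 - 455\right) - 2180\right) - t{\left(25 \right)} = \left(\left(-665 - 455\right) - 2180\right) - \left(- \frac{1}{2}\right) 25 = \left(\left(-665 - 455\right) - 2180\right) - - \frac{25}{2} = \left(-1120 - 2180\right) + \frac{25}{2} = -3300 + \frac{25}{2} = - \frac{6575}{2}$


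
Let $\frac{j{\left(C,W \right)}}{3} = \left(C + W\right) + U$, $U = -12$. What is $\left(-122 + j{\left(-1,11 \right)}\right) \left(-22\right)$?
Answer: $2816$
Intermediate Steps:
$j{\left(C,W \right)} = -36 + 3 C + 3 W$ ($j{\left(C,W \right)} = 3 \left(\left(C + W\right) - 12\right) = 3 \left(-12 + C + W\right) = -36 + 3 C + 3 W$)
$\left(-122 + j{\left(-1,11 \right)}\right) \left(-22\right) = \left(-122 + \left(-36 + 3 \left(-1\right) + 3 \cdot 11\right)\right) \left(-22\right) = \left(-122 - 6\right) \left(-22\right) = \left(-128\right) \left(-22\right) = 2816$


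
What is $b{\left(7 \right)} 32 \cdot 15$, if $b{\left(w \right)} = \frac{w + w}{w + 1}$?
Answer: $840$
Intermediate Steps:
$b{\left(w \right)} = \frac{2 w}{1 + w}$
$b{\left(7 \right)} 32 \cdot 15 = 2 \cdot 7 \frac{1}{1 + 7} \cdot 32 \cdot 15 = 2 \cdot 7 \cdot \frac{1}{8} \cdot 32 \cdot 15 = \frac{7}{4} \cdot 32 \cdot 15 = 56 \cdot 15 = 840$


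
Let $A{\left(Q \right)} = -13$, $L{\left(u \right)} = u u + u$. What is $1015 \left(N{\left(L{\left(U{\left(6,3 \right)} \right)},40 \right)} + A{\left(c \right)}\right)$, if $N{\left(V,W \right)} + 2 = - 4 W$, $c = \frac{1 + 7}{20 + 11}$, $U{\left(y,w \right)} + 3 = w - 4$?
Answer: $-177625$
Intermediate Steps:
$U{\left(y,w \right)} = -7 + w$ ($U{\left(y,w \right)} = -3 + \left(w - 4\right) = -3 + \left(-4 + w\right) = -7 + w$)
$L{\left(u \right)} = u + u^{2}$ ($L{\left(u \right)} = u^{2} + u = u + u^{2}$)
$c = \frac{8}{31} \approx 0.25806$
$N{\left(V,W \right)} = -2 - 4 W$
$1015 \left(N{\left(L{\left(U{\left(6,3 \right)} \right)},40 \right)} + A{\left(c \right)}\right) = 1015 \left(\left(-2 - 160\right) - 13\right) = 1015 \left(-162 - 13\right) = 1015 \left(-175\right) = -177625$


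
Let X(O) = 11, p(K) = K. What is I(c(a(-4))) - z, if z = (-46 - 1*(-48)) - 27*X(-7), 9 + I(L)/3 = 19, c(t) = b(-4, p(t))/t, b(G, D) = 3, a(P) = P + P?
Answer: 325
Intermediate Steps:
a(P) = 2*P
c(t) = 3/t
I(L) = 30 (I(L) = -27 + 3*19 = -27 + 57 = 30)
z = -295 (z = (-46 - 1*(-48)) - 27*11 = (-46 + 48) - 297 = 2 - 297 = -295)
I(c(a(-4))) - z = 30 - 1*(-295) = 30 + 295 = 325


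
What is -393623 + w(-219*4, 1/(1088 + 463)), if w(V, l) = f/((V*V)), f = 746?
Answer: -151028421251/383688 ≈ -3.9362e+5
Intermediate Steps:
w(V, l) = 746/V² (w(V, l) = 746/((V*V)) = 746/(V²) = 746/V²)
-393623 + w(-219*4, 1/(1088 + 463)) = -393623 + 746/(-219*4)² = -393623 + 746/(-876)² = -393623 + 746*(1/767376) = -393623 + 373/383688 = -151028421251/383688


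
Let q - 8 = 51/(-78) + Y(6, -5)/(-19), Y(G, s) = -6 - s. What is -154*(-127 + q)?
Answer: 4549391/247 ≈ 18419.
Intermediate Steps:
q = 3655/494 (q = 8 + (51/(-78) + (-6 - 1*(-5))/(-19)) = 8 + (51*(-1/78) + (-6 + 5)*(-1/19)) = 8 + (-17/26 - 1*(-1/19)) = 8 + (-17/26 + 1/19) = 8 - 297/494 = 3655/494 ≈ 7.3988)
-154*(-127 + q) = -154*(-127 + 3655/494) = -154*(-59083/494) = 4549391/247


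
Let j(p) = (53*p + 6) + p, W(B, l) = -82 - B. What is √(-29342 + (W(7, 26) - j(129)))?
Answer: I*√36403 ≈ 190.8*I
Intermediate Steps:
j(p) = 6 + 54*p (j(p) = (6 + 53*p) + p = 6 + 54*p)
√(-29342 + (W(7, 26) - j(129))) = √(-29342 + ((-82 - 1*7) - (6 + 54*129))) = √(-29342 + ((-82 - 7) - (6 + 6966))) = √(-29342 + (-89 - 1*6972)) = √(-29342 + (-89 - 6972)) = √(-29342 - 7061) = √(-36403) = I*√36403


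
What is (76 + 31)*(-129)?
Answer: -13803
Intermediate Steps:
(76 + 31)*(-129) = 107*(-129) = -13803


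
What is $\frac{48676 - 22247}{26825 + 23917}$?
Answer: $\frac{26429}{50742} \approx 0.52085$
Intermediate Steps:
$\frac{48676 - 22247}{26825 + 23917} = \frac{26429}{50742}$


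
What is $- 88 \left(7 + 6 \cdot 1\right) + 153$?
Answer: $-991$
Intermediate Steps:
$- 88 \left(7 + 6 \cdot 1\right) + 153 = - 88 \left(7 + 6\right) + 153 = \left(-88\right) 13 + 153 = -1144 + 153 = -991$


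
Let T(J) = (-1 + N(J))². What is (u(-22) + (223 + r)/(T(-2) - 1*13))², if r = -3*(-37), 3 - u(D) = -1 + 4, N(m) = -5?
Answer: 111556/529 ≈ 210.88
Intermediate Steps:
T(J) = 36 (T(J) = (-1 - 5)² = (-6)² = 36)
u(D) = 0 (u(D) = 3 - (-1 + 4) = 3 - 1*3 = 3 - 3 = 0)
r = 111
(u(-22) + (223 + r)/(T(-2) - 1*13))² = (0 + (223 + 111)/(36 - 1*13))² = (0 + 334/(36 - 13))² = (0 + 334/23)² = (334/23)² = 111556/529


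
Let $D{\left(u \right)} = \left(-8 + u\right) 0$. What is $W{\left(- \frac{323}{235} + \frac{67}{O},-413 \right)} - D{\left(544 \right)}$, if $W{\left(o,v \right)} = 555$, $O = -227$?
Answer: $555$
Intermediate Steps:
$D{\left(u \right)} = 0$
$W{\left(- \frac{323}{235} + \frac{67}{O},-413 \right)} - D{\left(544 \right)} = 555 - 0 = 555 + 0 = 555$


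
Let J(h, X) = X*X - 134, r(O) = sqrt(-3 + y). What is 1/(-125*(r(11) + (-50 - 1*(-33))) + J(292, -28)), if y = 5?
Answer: 111/306775 + sqrt(2)/61355 ≈ 0.00038488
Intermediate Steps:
r(O) = sqrt(2) (r(O) = sqrt(-3 + 5) = sqrt(2))
J(h, X) = -134 + X**2 (J(h, X) = X**2 - 134 = -134 + X**2)
1/(-125*(r(11) + (-50 - 1*(-33))) + J(292, -28)) = 1/(-125*(sqrt(2) + (-50 - 1*(-33))) + (-134 + (-28)**2)) = 1/(-125*(sqrt(2) + (-50 + 33)) + (-134 + 784)) = 1/(-125*(sqrt(2) - 17) + 650) = 1/(-125*(-17 + sqrt(2)) + 650) = 1/((2125 - 125*sqrt(2)) + 650) = 1/(2775 - 125*sqrt(2))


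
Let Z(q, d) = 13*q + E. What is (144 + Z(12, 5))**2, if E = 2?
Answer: 91204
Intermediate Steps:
Z(q, d) = 2 + 13*q (Z(q, d) = 13*q + 2 = 2 + 13*q)
(144 + Z(12, 5))**2 = (144 + (2 + 13*12))**2 = (144 + (2 + 156))**2 = (144 + 158)**2 = 302**2 = 91204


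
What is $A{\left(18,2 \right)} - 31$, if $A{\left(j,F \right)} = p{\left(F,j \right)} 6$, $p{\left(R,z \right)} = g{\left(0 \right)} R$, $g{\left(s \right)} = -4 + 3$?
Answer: $-43$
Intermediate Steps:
$g{\left(s \right)} = -1$
$p{\left(R,z \right)} = - R$
$A{\left(j,F \right)} = - 6 F$ ($A{\left(j,F \right)} = - F 6 = - 6 F$)
$A{\left(18,2 \right)} - 31 = \left(-6\right) 2 - 31 = -12 - 31 = -43$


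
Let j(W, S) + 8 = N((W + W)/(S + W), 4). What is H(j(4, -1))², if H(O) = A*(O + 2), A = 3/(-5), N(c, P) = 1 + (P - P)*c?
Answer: 9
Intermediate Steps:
N(c, P) = 1 (N(c, P) = 1 + 0*c = 1 + 0 = 1)
j(W, S) = -7 (j(W, S) = -8 + 1 = -7)
A = -⅗ (A = 3*(-⅕) = -⅗ ≈ -0.60000)
H(O) = -6/5 - 3*O/5 (H(O) = -3*(O + 2)/5 = -3*(2 + O)/5 = -6/5 - 3*O/5)
H(j(4, -1))² = (-6/5 - ⅗*(-7))² = (-6/5 + 21/5)² = 3² = 9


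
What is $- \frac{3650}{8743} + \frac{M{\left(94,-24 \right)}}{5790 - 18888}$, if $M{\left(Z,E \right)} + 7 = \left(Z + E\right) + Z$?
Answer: $- \frac{49180351}{114515814} \approx -0.42946$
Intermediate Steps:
$M{\left(Z,E \right)} = -7 + E + 2 Z$ ($M{\left(Z,E \right)} = -7 + \left(\left(Z + E\right) + Z\right) = -7 + \left(\left(E + Z\right) + Z\right) = -7 + \left(E + 2 Z\right) = -7 + E + 2 Z$)
$- \frac{3650}{8743} + \frac{M{\left(94,-24 \right)}}{5790 - 18888} = - \frac{3650}{8743} + \frac{-7 - 24 + 2 \cdot 94}{5790 - 18888} = \left(-3650\right) \frac{1}{8743} + \frac{-7 - 24 + 188}{5790 - 18888} = - \frac{3650}{8743} + \frac{157}{-13098} = - \frac{3650}{8743} + 157 \left(- \frac{1}{13098}\right) = - \frac{3650}{8743} - \frac{157}{13098} = - \frac{49180351}{114515814}$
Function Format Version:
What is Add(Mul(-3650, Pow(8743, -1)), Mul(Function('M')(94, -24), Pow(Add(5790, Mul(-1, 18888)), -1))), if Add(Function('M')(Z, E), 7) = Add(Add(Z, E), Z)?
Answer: Rational(-49180351, 114515814) ≈ -0.42946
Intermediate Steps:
Function('M')(Z, E) = Add(-7, E, Mul(2, Z)) (Function('M')(Z, E) = Add(-7, Add(Add(Z, E), Z)) = Add(-7, Add(Add(E, Z), Z)) = Add(-7, Add(E, Mul(2, Z))) = Add(-7, E, Mul(2, Z)))
Add(Mul(-3650, Pow(8743, -1)), Mul(Function('M')(94, -24), Pow(Add(5790, Mul(-1, 18888)), -1))) = Add(Mul(-3650, Pow(8743, -1)), Mul(Add(-7, -24, Mul(2, 94)), Pow(Add(5790, Mul(-1, 18888)), -1))) = Add(Mul(-3650, Rational(1, 8743)), Mul(Add(-7, -24, 188), Pow(Add(5790, -18888), -1))) = Add(Rational(-3650, 8743), Mul(157, Pow(-13098, -1))) = Add(Rational(-3650, 8743), Mul(157, Rational(-1, 13098))) = Add(Rational(-3650, 8743), Rational(-157, 13098)) = Rational(-49180351, 114515814)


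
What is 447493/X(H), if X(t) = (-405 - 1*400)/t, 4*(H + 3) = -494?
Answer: 4922423/70 ≈ 70320.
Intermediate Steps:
H = -253/2 (H = -3 + (1/4)*(-494) = -3 - 247/2 = -253/2 ≈ -126.50)
X(t) = -805/t (X(t) = (-405 - 400)/t = -805/t)
447493/X(H) = 447493/((-805/(-253/2))) = 447493/((-805*(-2/253))) = 447493/(70/11) = 447493*(11/70) = 4922423/70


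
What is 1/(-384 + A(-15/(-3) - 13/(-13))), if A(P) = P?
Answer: -1/378 ≈ -0.0026455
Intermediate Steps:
1/(-384 + A(-15/(-3) - 13/(-13))) = 1/(-384 + (-15/(-3) - 13/(-13))) = 1/(-384 + (-15*(-⅓) - 13*(-1/13))) = 1/(-384 + (5 + 1)) = 1/(-384 + 6) = 1/(-378) = -1/378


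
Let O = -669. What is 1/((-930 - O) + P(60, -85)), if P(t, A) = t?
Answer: -1/201 ≈ -0.0049751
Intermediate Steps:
1/((-930 - O) + P(60, -85)) = 1/((-930 - 1*(-669)) + 60) = 1/((-930 + 669) + 60) = 1/(-261 + 60) = 1/(-201) = -1/201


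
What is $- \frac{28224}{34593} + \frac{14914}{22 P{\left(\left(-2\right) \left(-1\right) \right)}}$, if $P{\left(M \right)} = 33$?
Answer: $\frac{82571563}{4185753} \approx 19.727$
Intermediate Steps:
$- \frac{28224}{34593} + \frac{14914}{22 P{\left(\left(-2\right) \left(-1\right) \right)}} = - \frac{28224}{34593} + \frac{14914}{22 \cdot 33} = \left(-28224\right) \frac{1}{34593} + \frac{14914}{726} = - \frac{9408}{11531} + 14914 \cdot \frac{1}{726} = - \frac{9408}{11531} + \frac{7457}{363} = \frac{82571563}{4185753}$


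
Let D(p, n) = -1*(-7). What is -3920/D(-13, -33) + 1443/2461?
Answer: -1376717/2461 ≈ -559.41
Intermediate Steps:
D(p, n) = 7
-3920/D(-13, -33) + 1443/2461 = -3920/7 + 1443/2461 = -3920*⅐ + 1443*(1/2461) = -560 + 1443/2461 = -1376717/2461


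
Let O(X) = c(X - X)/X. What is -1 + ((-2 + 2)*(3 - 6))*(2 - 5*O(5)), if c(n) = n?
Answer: -1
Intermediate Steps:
O(X) = 0 (O(X) = (X - X)/X = 0/X = 0)
-1 + ((-2 + 2)*(3 - 6))*(2 - 5*O(5)) = -1 + ((-2 + 2)*(3 - 6))*(2 - 5*0) = -1 + (0*(-3))*(2 + 0) = -1 + 0*2 = -1 + 0 = -1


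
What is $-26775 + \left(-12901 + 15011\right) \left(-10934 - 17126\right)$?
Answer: $-59233375$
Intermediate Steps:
$-26775 + \left(-12901 + 15011\right) \left(-10934 - 17126\right) = -26775 + 2110 \left(-28060\right) = -26775 - 59206600 = -59233375$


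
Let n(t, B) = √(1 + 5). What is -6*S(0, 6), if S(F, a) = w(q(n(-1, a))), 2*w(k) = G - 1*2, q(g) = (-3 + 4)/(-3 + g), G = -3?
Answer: 15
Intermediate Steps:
n(t, B) = √6
q(g) = 1/(-3 + g)
w(k) = -5/2 (w(k) = (-3 - 1*2)/2 = (-3 - 2)/2 = (½)*(-5) = -5/2)
S(F, a) = -5/2
-6*S(0, 6) = -6*(-5/2) = 15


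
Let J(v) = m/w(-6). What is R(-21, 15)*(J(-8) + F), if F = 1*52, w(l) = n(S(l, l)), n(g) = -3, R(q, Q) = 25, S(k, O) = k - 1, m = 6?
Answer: 1250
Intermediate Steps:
S(k, O) = -1 + k
w(l) = -3
J(v) = -2 (J(v) = 6/(-3) = 6*(-⅓) = -2)
F = 52
R(-21, 15)*(J(-8) + F) = 25*(-2 + 52) = 25*50 = 1250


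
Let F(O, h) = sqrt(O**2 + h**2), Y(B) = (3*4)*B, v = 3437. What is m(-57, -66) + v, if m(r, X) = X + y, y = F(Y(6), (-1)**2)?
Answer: 3371 + sqrt(5185) ≈ 3443.0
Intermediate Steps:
Y(B) = 12*B
y = sqrt(5185) (y = sqrt((12*6)**2 + ((-1)**2)**2) = sqrt(72**2 + 1**2) = sqrt(5184 + 1) = sqrt(5185) ≈ 72.007)
m(r, X) = X + sqrt(5185)
m(-57, -66) + v = (-66 + sqrt(5185)) + 3437 = 3371 + sqrt(5185)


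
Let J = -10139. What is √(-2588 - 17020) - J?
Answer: 10139 + 2*I*√4902 ≈ 10139.0 + 140.03*I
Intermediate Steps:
√(-2588 - 17020) - J = √(-2588 - 17020) - 1*(-10139) = √(-19608) + 10139 = 2*I*√4902 + 10139 = 10139 + 2*I*√4902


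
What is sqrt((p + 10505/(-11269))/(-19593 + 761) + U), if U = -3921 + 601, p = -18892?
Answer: I*sqrt(256084775895311)/277772 ≈ 57.611*I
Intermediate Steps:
U = -3320
sqrt((p + 10505/(-11269))/(-19593 + 761) + U) = sqrt((-18892 + 10505/(-11269))/(-19593 + 761) - 3320) = sqrt((-18892 + 10505*(-1/11269))/(-18832) - 3320) = sqrt((-18892 - 55/59)*(-1/18832) - 3320) = sqrt(-1114683/59*(-1/18832) - 3320) = sqrt(1114683/1111088 - 3320) = sqrt(-3687697477/1111088) = I*sqrt(256084775895311)/277772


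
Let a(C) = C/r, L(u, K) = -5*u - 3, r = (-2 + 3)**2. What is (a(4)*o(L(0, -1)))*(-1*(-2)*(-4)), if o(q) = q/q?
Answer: -32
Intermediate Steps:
r = 1 (r = 1**2 = 1)
L(u, K) = -3 - 5*u
o(q) = 1
a(C) = C (a(C) = C/1 = C*1 = C)
(a(4)*o(L(0, -1)))*(-1*(-2)*(-4)) = (4*1)*(-1*(-2)*(-4)) = 4*(2*(-4)) = 4*(-8) = -32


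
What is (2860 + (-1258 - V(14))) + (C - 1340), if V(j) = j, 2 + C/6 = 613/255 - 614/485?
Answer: 2002114/8245 ≈ 242.83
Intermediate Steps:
C = -42646/8245 (C = -12 + 6*(613/255 - 614/485) = -12 + 6*(28147/24735) = -12 + 56294/8245 = -42646/8245 ≈ -5.1723)
(2860 + (-1258 - V(14))) + (C - 1340) = (2860 + (-1258 - 1*14)) + (-42646/8245 - 1340) = (2860 + (-1258 - 14)) - 11090946/8245 = (2860 - 1272) - 11090946/8245 = 1588 - 11090946/8245 = 2002114/8245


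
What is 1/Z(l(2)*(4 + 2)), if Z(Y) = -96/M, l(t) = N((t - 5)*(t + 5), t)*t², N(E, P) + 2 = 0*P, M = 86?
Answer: -43/48 ≈ -0.89583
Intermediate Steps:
N(E, P) = -2 (N(E, P) = -2 + 0*P = -2 + 0 = -2)
l(t) = -2*t²
Z(Y) = -48/43 (Z(Y) = -96/86 = -96*1/86 = -48/43)
1/Z(l(2)*(4 + 2)) = 1/(-48/43) = -43/48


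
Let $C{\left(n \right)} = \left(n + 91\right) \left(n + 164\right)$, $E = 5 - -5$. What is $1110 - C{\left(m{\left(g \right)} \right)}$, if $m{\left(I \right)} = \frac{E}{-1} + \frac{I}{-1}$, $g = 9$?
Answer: $-9330$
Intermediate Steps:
$E = 10$ ($E = 5 + 5 = 10$)
$m{\left(I \right)} = -10 - I$ ($m{\left(I \right)} = \frac{10}{-1} + \frac{I}{-1} = 10 \left(-1\right) + I \left(-1\right) = -10 - I$)
$C{\left(n \right)} = \left(91 + n\right) \left(164 + n\right)$
$1110 - C{\left(m{\left(g \right)} \right)} = 1110 - \left(14924 + \left(-10 - 9\right)^{2} + 255 \left(-10 - 9\right)\right) = 1110 - \left(14924 + \left(-19\right)^{2} + 255 \left(-19\right)\right) = 1110 - \left(14924 + 361 - 4845\right) = 1110 - 10440 = -9330$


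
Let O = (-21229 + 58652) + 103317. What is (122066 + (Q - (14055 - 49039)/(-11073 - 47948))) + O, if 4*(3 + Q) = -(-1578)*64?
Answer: 17001023087/59021 ≈ 2.8805e+5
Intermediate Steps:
O = 140740 (O = 37423 + 103317 = 140740)
Q = 25245 (Q = -3 + (-(-1578)*64)/4 = -3 + (-1578*(-64))/4 = -3 + (¼)*100992 = -3 + 25248 = 25245)
(122066 + (Q - (14055 - 49039)/(-11073 - 47948))) + O = (122066 + (25245 - (14055 - 49039)/(-11073 - 47948))) + 140740 = (122066 + (25245 - (-34984)/(-59021))) + 140740 = (122066 + (25245 - (-34984)*(-1)/59021)) + 140740 = (122066 + (25245 - 1*34984/59021)) + 140740 = (122066 + (25245 - 34984/59021)) + 140740 = (122066 + 1489950161/59021) + 140740 = 8694407547/59021 + 140740 = 17001023087/59021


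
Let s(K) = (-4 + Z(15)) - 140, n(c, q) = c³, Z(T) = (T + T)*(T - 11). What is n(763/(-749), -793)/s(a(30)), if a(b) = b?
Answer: 1295029/29401032 ≈ 0.044047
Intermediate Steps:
Z(T) = 2*T*(-11 + T) (Z(T) = (2*T)*(-11 + T) = 2*T*(-11 + T))
s(K) = -24 (s(K) = (-4 + 2*15*(-11 + 15)) - 140 = (-4 + 2*15*4) - 140 = (-4 + 120) - 140 = 116 - 140 = -24)
n(763/(-749), -793)/s(a(30)) = (763/(-749))³/(-24) = (763*(-1/749))³*(-1/24) = (-109/107)³*(-1/24) = -1295029/1225043*(-1/24) = 1295029/29401032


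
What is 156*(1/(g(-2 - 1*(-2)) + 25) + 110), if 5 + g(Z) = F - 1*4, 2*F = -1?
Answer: 532272/31 ≈ 17170.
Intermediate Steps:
F = -1/2 (F = (1/2)*(-1) = -1/2 ≈ -0.50000)
g(Z) = -19/2 (g(Z) = -5 + (-1/2 - 1*4) = -5 + (-1/2 - 4) = -5 - 9/2 = -19/2)
156*(1/(g(-2 - 1*(-2)) + 25) + 110) = 156*(1/(-19/2 + 25) + 110) = 156*(1/(31/2) + 110) = 156*(2/31 + 110) = 156*(3412/31) = 532272/31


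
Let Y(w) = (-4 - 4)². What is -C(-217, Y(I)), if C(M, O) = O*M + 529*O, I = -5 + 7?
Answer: -19968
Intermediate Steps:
I = 2
Y(w) = 64 (Y(w) = (-8)² = 64)
C(M, O) = 529*O + M*O (C(M, O) = M*O + 529*O = 529*O + M*O)
-C(-217, Y(I)) = -64*(529 - 217) = -64*312 = -1*19968 = -19968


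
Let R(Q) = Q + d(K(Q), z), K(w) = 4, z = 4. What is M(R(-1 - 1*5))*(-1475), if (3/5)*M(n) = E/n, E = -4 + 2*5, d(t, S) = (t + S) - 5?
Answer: 14750/3 ≈ 4916.7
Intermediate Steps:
d(t, S) = -5 + S + t (d(t, S) = (S + t) - 5 = -5 + S + t)
R(Q) = 3 + Q (R(Q) = Q + (-5 + 4 + 4) = Q + 3 = 3 + Q)
E = 6 (E = -4 + 10 = 6)
M(n) = 10/n (M(n) = 5*(6/n)/3 = 10/n)
M(R(-1 - 1*5))*(-1475) = (10/(3 + (-1 - 1*5)))*(-1475) = (10/(3 + (-1 - 5)))*(-1475) = (10/(3 - 6))*(-1475) = (10/(-3))*(-1475) = (10*(-⅓))*(-1475) = -10/3*(-1475) = 14750/3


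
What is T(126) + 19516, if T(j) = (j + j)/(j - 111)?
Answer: 97664/5 ≈ 19533.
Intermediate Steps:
T(j) = 2*j/(-111 + j) (T(j) = (2*j)/(-111 + j) = 2*j/(-111 + j))
T(126) + 19516 = 2*126/(-111 + 126) + 19516 = 2*126/15 + 19516 = 2*126*(1/15) + 19516 = 84/5 + 19516 = 97664/5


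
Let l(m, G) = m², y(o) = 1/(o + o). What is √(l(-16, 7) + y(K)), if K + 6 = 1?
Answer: √25590/10 ≈ 15.997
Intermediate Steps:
K = -5 (K = -6 + 1 = -5)
y(o) = 1/(2*o)
√(l(-16, 7) + y(K)) = √((-16)² + (½)/(-5)) = √(256 + (½)*(-⅕)) = √(256 - ⅒) = √(2559/10) = √25590/10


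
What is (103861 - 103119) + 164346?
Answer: 165088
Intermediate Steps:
(103861 - 103119) + 164346 = 742 + 164346 = 165088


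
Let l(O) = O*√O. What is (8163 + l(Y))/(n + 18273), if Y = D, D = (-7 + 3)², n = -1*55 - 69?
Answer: 8227/18149 ≈ 0.45330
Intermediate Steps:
n = -124 (n = -55 - 69 = -124)
D = 16 (D = (-4)² = 16)
Y = 16
l(O) = O^(3/2)
(8163 + l(Y))/(n + 18273) = (8163 + 16^(3/2))/(-124 + 18273) = (8163 + 64)/18149 = 8227*(1/18149) = 8227/18149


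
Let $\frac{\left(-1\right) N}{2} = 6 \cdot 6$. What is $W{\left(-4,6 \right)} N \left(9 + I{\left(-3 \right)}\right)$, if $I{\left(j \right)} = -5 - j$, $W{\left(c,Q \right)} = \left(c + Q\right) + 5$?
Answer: $-3528$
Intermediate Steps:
$W{\left(c,Q \right)} = 5 + Q + c$ ($W{\left(c,Q \right)} = \left(Q + c\right) + 5 = 5 + Q + c$)
$N = -72$ ($N = - 2 \cdot 6 \cdot 6 = \left(-2\right) 36 = -72$)
$W{\left(-4,6 \right)} N \left(9 + I{\left(-3 \right)}\right) = \left(5 + 6 - 4\right) \left(-72\right) \left(9 - 2\right) = 7 \left(-72\right) \left(9 + \left(-5 + 3\right)\right) = - 504 \left(9 - 2\right) = \left(-504\right) 7 = -3528$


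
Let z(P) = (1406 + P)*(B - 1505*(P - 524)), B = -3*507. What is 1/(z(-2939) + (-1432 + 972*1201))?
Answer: -1/7986214762 ≈ -1.2522e-10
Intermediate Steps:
B = -1521
z(P) = (1406 + P)*(787099 - 1505*P) (z(P) = (1406 + P)*(-1521 - 1505*(P - 524)) = (1406 + P)*(-1521 - 1505*(-524 + P)) = (1406 + P)*(-1521 + (788620 - 1505*P)) = (1406 + P)*(787099 - 1505*P))
1/(z(-2939) + (-1432 + 972*1201)) = 1/((1106661194 - 1328931*(-2939) - 1505*(-2939)²) + (-1432 + 972*1201)) = 1/((1106661194 + 3905728209 - 1505*8637721) + (-1432 + 1167372)) = 1/((1106661194 + 3905728209 - 12999770105) + 1165940) = 1/(-7987380702 + 1165940) = 1/(-7986214762) = -1/7986214762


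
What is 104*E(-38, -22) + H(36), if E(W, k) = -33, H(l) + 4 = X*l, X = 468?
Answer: 13412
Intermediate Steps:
H(l) = -4 + 468*l
104*E(-38, -22) + H(36) = 104*(-33) + (-4 + 468*36) = -3432 + (-4 + 16848) = -3432 + 16844 = 13412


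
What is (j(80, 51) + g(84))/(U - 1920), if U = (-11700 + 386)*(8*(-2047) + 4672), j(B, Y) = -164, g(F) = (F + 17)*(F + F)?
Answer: 4201/33104284 ≈ 0.00012690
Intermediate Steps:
g(F) = 2*F*(17 + F) (g(F) = (17 + F)*(2*F) = 2*F*(17 + F))
U = 132419056 (U = -11314*(-16376 + 4672) = -11314*(-11704) = 132419056)
(j(80, 51) + g(84))/(U - 1920) = (-164 + 2*84*(17 + 84))/(132419056 - 1920) = (-164 + 2*84*101)/132417136 = (-164 + 16968)*(1/132417136) = 16804*(1/132417136) = 4201/33104284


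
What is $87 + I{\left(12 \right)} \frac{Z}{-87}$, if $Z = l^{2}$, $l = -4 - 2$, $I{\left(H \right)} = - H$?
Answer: $\frac{2667}{29} \approx 91.966$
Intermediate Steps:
$l = -6$
$Z = 36$ ($Z = \left(-6\right)^{2} = 36$)
$87 + I{\left(12 \right)} \frac{Z}{-87} = 87 + \left(-1\right) 12 \frac{36}{-87} = 87 - 12 \cdot 36 \left(- \frac{1}{87}\right) = 87 - - \frac{144}{29} = 87 + \frac{144}{29} = \frac{2667}{29}$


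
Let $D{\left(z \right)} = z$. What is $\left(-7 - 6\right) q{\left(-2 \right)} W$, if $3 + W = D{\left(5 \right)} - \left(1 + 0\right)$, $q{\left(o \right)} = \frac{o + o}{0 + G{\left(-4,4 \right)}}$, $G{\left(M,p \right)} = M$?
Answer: $-13$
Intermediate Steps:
$q{\left(o \right)} = - \frac{o}{2}$ ($q{\left(o \right)} = \frac{o + o}{0 - 4} = \frac{2 o}{-4} = 2 o \left(- \frac{1}{4}\right) = - \frac{o}{2}$)
$W = 1$ ($W = -3 + \left(5 - \left(1 + 0\right)\right) = -3 + \left(5 - 1\right) = -3 + 4 = 1$)
$\left(-7 - 6\right) q{\left(-2 \right)} W = \left(-7 - 6\right) \left(\left(- \frac{1}{2}\right) \left(-2\right)\right) 1 = \left(-13\right) 1 \cdot 1 = \left(-13\right) 1 = -13$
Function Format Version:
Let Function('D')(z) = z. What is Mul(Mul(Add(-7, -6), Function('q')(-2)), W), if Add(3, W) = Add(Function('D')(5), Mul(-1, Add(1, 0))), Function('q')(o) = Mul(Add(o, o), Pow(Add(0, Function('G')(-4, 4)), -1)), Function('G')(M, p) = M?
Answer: -13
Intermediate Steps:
Function('q')(o) = Mul(Rational(-1, 2), o) (Function('q')(o) = Mul(Add(o, o), Pow(Add(0, -4), -1)) = Mul(Mul(2, o), Pow(-4, -1)) = Mul(Mul(2, o), Rational(-1, 4)) = Mul(Rational(-1, 2), o))
W = 1 (W = Add(-3, Add(5, Mul(-1, Add(1, 0)))) = Add(-3, Add(5, Mul(-1, 1))) = Add(-3, Add(5, -1)) = Add(-3, 4) = 1)
Mul(Mul(Add(-7, -6), Function('q')(-2)), W) = Mul(Mul(Add(-7, -6), Mul(Rational(-1, 2), -2)), 1) = Mul(Mul(-13, 1), 1) = Mul(-13, 1) = -13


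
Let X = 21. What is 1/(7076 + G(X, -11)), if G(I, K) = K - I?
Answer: 1/7044 ≈ 0.00014196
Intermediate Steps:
1/(7076 + G(X, -11)) = 1/(7076 + (-11 - 1*21)) = 1/(7076 + (-11 - 21)) = 1/(7076 - 32) = 1/7044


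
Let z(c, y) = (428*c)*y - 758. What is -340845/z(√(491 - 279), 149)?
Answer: -129180255/431087719022 - 10868183670*√53/215543859511 ≈ -0.36738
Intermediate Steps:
z(c, y) = -758 + 428*c*y (z(c, y) = 428*c*y - 758 = -758 + 428*c*y)
-340845/z(√(491 - 279), 149) = -340845/(-758 + 428*√(491 - 279)*149) = -340845/(-758 + 428*√212*149) = -340845/(-758 + 428*(2*√53)*149) = -340845/(-758 + 127544*√53)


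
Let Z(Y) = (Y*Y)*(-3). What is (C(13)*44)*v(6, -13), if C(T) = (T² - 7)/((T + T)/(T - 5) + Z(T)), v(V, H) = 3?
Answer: -85536/2015 ≈ -42.450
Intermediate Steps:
Z(Y) = -3*Y² (Z(Y) = Y²*(-3) = -3*Y²)
C(T) = (-7 + T²)/(-3*T² + 2*T/(-5 + T)) (C(T) = (T² - 7)/((T + T)/(T - 5) - 3*T²) = (-7 + T²)/((2*T)/(-5 + T) - 3*T²) = (-7 + T²)/(2*T/(-5 + T) - 3*T²) = (-7 + T²)/(-3*T² + 2*T/(-5 + T)))
(C(13)*44)*v(6, -13) = (((35 + 13³ - 7*13 - 5*13²)/(13*(2 - 3*13² + 15*13)))*44)*3 = (((35 + 2197 - 91 - 5*169)/(13*(2 - 3*169 + 195)))*44)*3 = (((35 + 2197 - 91 - 845)/(13*(2 - 507 + 195)))*44)*3 = (((1/13)*1296/(-310))*44)*3 = (((1/13)*(-1/310)*1296)*44)*3 = -648/2015*44*3 = -28512/2015*3 = -85536/2015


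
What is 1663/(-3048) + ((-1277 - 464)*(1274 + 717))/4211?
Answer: -10572379781/12835128 ≈ -823.71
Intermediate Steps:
1663/(-3048) + ((-1277 - 464)*(1274 + 717))/4211 = 1663*(-1/3048) - 1741*1991*(1/4211) = -1663/3048 - 3466331*1/4211 = -1663/3048 - 3466331/4211 = -10572379781/12835128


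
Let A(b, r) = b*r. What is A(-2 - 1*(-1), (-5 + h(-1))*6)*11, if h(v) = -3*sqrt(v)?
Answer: 330 + 198*I ≈ 330.0 + 198.0*I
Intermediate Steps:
A(-2 - 1*(-1), (-5 + h(-1))*6)*11 = ((-2 - 1*(-1))*((-5 - 3*I)*6))*11 = ((-2 + 1)*((-5 - 3*I)*6))*11 = -(-30 - 18*I)*11 = (30 + 18*I)*11 = 330 + 198*I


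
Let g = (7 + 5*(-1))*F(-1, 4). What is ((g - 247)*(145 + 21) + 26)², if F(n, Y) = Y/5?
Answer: 41433416704/25 ≈ 1.6573e+9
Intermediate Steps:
F(n, Y) = Y/5 (F(n, Y) = Y*(⅕) = Y/5)
g = 8/5 (g = (7 + 5*(-1))*((⅕)*4) = (7 - 5)*(⅘) = 2*(⅘) = 8/5 ≈ 1.6000)
((g - 247)*(145 + 21) + 26)² = ((8/5 - 247)*(145 + 21) + 26)² = (-1227/5*166 + 26)² = (-203682/5 + 26)² = (-203552/5)² = 41433416704/25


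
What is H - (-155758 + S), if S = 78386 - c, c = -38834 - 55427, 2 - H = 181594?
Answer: -198481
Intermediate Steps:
H = -181592 (H = 2 - 1*181594 = 2 - 181594 = -181592)
c = -94261
S = 172647 (S = 78386 - 1*(-94261) = 78386 + 94261 = 172647)
H - (-155758 + S) = -181592 - (-155758 + 172647) = -181592 - 1*16889 = -181592 - 16889 = -198481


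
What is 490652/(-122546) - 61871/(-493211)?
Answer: -117206460003/30220517603 ≈ -3.8784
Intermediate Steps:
490652/(-122546) - 61871/(-493211) = 490652*(-1/122546) - 61871*(-1/493211) = -245326/61273 + 61871/493211 = -117206460003/30220517603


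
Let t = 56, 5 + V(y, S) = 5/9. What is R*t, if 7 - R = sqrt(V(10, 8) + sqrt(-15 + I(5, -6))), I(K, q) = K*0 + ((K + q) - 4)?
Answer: 392 - 56*sqrt(-40 + 18*I*sqrt(5))/3 ≈ 337.99 - 129.83*I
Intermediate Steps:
V(y, S) = -40/9 (V(y, S) = -5 + 5/9 = -40/9)
I(K, q) = -4 + K + q (I(K, q) = 0 + (-4 + K + q) = -4 + K + q)
R = 7 - sqrt(-40/9 + 2*I*sqrt(5)) (R = 7 - sqrt(-40/9 + sqrt(-15 + (-4 + 5 - 6))) = 7 - sqrt(-40/9 + sqrt(-15 - 5)) = 7 - sqrt(-40/9 + sqrt(-20)) = 7 - sqrt(-40/9 + 2*I*sqrt(5)) ≈ 6.0355 - 2.3183*I)
R*t = (7 - sqrt(-40 + 18*I*sqrt(5))/3)*56 = 392 - 56*sqrt(-40 + 18*I*sqrt(5))/3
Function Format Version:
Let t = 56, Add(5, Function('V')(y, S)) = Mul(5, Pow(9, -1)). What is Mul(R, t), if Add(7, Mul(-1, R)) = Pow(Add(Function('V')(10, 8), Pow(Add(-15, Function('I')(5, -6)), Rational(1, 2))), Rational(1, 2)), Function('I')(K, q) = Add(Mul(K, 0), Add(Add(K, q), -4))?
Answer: Add(392, Mul(Rational(-56, 3), Pow(Add(-40, Mul(18, I, Pow(5, Rational(1, 2)))), Rational(1, 2)))) ≈ Add(337.99, Mul(-129.83, I))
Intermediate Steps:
Function('V')(y, S) = Rational(-40, 9) (Function('V')(y, S) = Add(-5, Mul(5, Pow(9, -1))) = Add(-5, Mul(5, Rational(1, 9))) = Add(-5, Rational(5, 9)) = Rational(-40, 9))
Function('I')(K, q) = Add(-4, K, q) (Function('I')(K, q) = Add(0, Add(-4, K, q)) = Add(-4, K, q))
R = Add(7, Mul(-1, Pow(Add(Rational(-40, 9), Mul(2, I, Pow(5, Rational(1, 2)))), Rational(1, 2)))) (R = Add(7, Mul(-1, Pow(Add(Rational(-40, 9), Pow(Add(-15, Add(-4, 5, -6)), Rational(1, 2))), Rational(1, 2)))) = Add(7, Mul(-1, Pow(Add(Rational(-40, 9), Pow(Add(-15, -5), Rational(1, 2))), Rational(1, 2)))) = Add(7, Mul(-1, Pow(Add(Rational(-40, 9), Pow(-20, Rational(1, 2))), Rational(1, 2)))) = Add(7, Mul(-1, Pow(Add(Rational(-40, 9), Mul(2, I, Pow(5, Rational(1, 2)))), Rational(1, 2)))) ≈ Add(6.0355, Mul(-2.3183, I)))
Mul(R, t) = Mul(Add(7, Mul(Rational(-1, 3), Pow(Add(-40, Mul(18, I, Pow(5, Rational(1, 2)))), Rational(1, 2)))), 56) = Add(392, Mul(Rational(-56, 3), Pow(Add(-40, Mul(18, I, Pow(5, Rational(1, 2)))), Rational(1, 2))))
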